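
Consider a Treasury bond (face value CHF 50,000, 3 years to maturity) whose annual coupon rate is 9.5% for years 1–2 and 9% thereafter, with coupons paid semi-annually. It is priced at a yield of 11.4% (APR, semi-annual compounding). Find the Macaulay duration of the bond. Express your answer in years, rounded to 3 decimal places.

Periodic yield y = 0.057. Discount each cash flow and weight by its period:
  t   CF        PV=CF/(1+0.057)^t    t·PV
  1     2,375.00     2,246.9253     2,246.9253
  2     2,375.00     2,125.7571     4,251.5142
  3     2,375.00     2,011.1231     6,033.3693
  4     2,375.00     1,902.6709     7,610.6834
  5     2,250.00     1,705.3267     8,526.6333
  6    52,250.00    37,465.9174   224,795.5042
  Σ                 47,457.7203   253,464.6296
Price P = Σ PV = 47,457.7203.
Macaulay duration = Σ(t·PV) / P = 253,464.6296 / 47,457.7203 = 5.34085 half-year periods.
In years: 5.34085 / 2 = 2.67043 years.

2.670 years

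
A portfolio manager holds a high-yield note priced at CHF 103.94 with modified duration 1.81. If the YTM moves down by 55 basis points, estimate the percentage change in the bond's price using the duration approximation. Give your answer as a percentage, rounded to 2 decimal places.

Duration approximation: ΔP/P ≈ -D_mod · Δy = -1.81 × (-0.0055) = +0.009955.
As a percentage: +0.9955%.

+1.00%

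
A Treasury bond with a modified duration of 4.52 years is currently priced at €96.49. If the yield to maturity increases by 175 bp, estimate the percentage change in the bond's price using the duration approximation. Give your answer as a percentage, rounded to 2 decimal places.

Duration approximation: ΔP/P ≈ -D_mod · Δy = -4.52 × (+0.0175) = -0.079100.
As a percentage: -7.9100%.

-7.91%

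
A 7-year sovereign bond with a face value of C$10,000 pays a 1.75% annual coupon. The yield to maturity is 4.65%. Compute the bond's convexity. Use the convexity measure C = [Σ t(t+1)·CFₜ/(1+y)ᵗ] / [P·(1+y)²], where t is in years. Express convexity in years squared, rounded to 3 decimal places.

47.341

With y = 0.0465:
  t   CF        PV=CF/(1+0.0465)^t    t·PV        t(t+1)·PV
  1       175.00       167.2241       167.2241         334.4482
  2       175.00       159.7937       319.5873         958.7620
  3       175.00       152.6934       458.0803       1,832.3212
  4       175.00       145.9087       583.6347       2,918.1735
  5       175.00       139.4254       697.1270       4,182.7619
  6       175.00       133.2302       799.3811       5,595.6680
  7    10,175.00     7,402.1825    51,815.2776     414,522.2208
  Σ                  8,300.4580    54,840.3121     430,344.3556
P = 8,300.4580.
Convexity = Σ t(t+1)·PV / [P·(1+y)²] = 430,344.3556 / (8,300.4580 × 1.095162) = 47.34080.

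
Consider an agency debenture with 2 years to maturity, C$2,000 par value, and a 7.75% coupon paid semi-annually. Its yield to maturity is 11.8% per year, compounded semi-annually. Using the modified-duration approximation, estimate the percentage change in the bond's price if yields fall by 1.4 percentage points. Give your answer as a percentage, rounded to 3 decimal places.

+2.494%

Periodic yield y = 0.059. Modified duration first:
  t   CF        PV=CF/(1+0.059)^t    t·PV
  1        77.50        73.1822        73.1822
  2        77.50        69.1050       138.2101
  3        77.50        65.2550       195.7650
  4     2,077.50     1,651.7990     6,607.1959
  Σ                  1,859.3413     7,014.3533
P = 1,859.3413; D_Mac = 3.77249 half-year periods = 1.88625 yrs; D_mod = 1.88625/(1+0.059) = 1.78116 yrs.
ΔP/P ≈ -D_mod · Δy = -1.78116 × (-0.014) = +0.024936 = +2.4936%.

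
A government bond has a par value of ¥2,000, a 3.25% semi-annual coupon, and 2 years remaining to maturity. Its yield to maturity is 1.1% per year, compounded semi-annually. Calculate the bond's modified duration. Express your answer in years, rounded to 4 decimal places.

1.9430 years

Periodic yield y = 0.0055. First find Macaulay duration:
  t   CF        PV=CF/(1+0.0055)^t    t·PV
  1        32.50        32.3222        32.3222
  2        32.50        32.1454        64.2909
  3        32.50        31.9696        95.9088
  4     2,032.50     1,988.3931     7,953.5725
  Σ                  2,084.8304     8,146.0944
P = 2,084.8304; Macaulay duration = 8,146.0944 / 2,084.8304 = 3.90732 half-year periods = 1.95366 years.
Modified duration = D_Mac / (1 + y) = 1.95366 / 1.0055 = 1.94297 years.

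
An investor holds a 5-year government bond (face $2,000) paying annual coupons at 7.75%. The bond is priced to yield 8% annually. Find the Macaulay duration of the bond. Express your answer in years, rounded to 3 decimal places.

Periodic yield y = 0.08. Discount each cash flow and weight by its year:
  t   CF        PV=CF/(1+0.08)^t    t·PV
  1       155.00       143.5185       143.5185
  2       155.00       132.8875       265.7750
  3       155.00       123.0440       369.1320
  4       155.00       113.9296       455.7185
  5     2,155.00     1,466.6568     7,333.2839
  Σ                  1,980.0364     8,567.4280
Price P = Σ PV = 1,980.0364.
Macaulay duration = Σ(t·PV) / P = 8,567.4280 / 1,980.0364 = 4.32690 years.

4.327 years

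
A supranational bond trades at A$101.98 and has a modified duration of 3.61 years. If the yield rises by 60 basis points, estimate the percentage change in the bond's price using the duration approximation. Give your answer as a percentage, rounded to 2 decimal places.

Duration approximation: ΔP/P ≈ -D_mod · Δy = -3.61 × (+0.006) = -0.021660.
As a percentage: -2.1660%.

-2.17%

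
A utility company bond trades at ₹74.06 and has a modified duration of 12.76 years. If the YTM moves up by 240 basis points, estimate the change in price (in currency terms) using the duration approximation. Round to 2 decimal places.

Duration approximation: ΔP/P ≈ -D_mod · Δy = -12.76 × (+0.024) = -0.306240.
ΔP ≈ 74.06 × (-0.306240) = -22.6801344.

-₹22.68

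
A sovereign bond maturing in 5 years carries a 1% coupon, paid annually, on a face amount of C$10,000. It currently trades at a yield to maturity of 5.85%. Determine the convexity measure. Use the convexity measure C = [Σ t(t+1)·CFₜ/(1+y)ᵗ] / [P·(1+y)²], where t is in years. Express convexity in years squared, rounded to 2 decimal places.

With y = 0.0585:
  t   CF        PV=CF/(1+0.0585)^t    t·PV        t(t+1)·PV
  1       100.00        94.4733        94.4733         188.9466
  2       100.00        89.2521       178.5041         535.5124
  3       100.00        84.3194       252.9581       1,011.8326
  4       100.00        79.6593       318.6372       1,593.1862
  5    10,100.00     7,600.9358    38,004.6788     228,028.0728
  Σ                  7,948.6398    38,849.2516     231,357.5506
P = 7,948.6398.
Convexity = Σ t(t+1)·PV / [P·(1+y)²] = 231,357.5506 / (7,948.6398 × 1.120422) = 25.97820.

25.98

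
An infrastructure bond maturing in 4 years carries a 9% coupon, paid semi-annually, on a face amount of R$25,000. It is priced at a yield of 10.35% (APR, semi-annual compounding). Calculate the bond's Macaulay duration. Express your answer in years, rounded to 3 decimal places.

3.432 years

Periodic yield y = 0.05175. Discount each cash flow and weight by its period:
  t   CF        PV=CF/(1+0.05175)^t    t·PV
  1     1,125.00     1,069.6458     1,069.6458
  2     1,125.00     1,017.0153     2,034.0306
  3     1,125.00       966.9744     2,900.9231
  4     1,125.00       919.3956     3,677.5826
  5     1,125.00       874.1580     4,370.7898
  6     1,125.00       831.1462     4,986.8769
  7     1,125.00       790.2507     5,531.7548
  8    26,125.00    17,448.4211   139,587.3687
  Σ                 23,917.0070   164,158.9722
Price P = Σ PV = 23,917.0070.
Macaulay duration = Σ(t·PV) / P = 164,158.9722 / 23,917.0070 = 6.86369 half-year periods.
In years: 6.86369 / 2 = 3.43185 years.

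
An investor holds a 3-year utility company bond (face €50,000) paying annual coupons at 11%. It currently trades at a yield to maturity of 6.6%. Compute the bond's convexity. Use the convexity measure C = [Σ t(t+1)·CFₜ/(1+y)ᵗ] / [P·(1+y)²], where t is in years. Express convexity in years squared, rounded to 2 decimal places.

9.29

With y = 0.066:
  t   CF        PV=CF/(1+0.066)^t    t·PV        t(t+1)·PV
  1     5,500.00     5,159.4747     5,159.4747      10,318.9493
  2     5,500.00     4,840.0325     9,680.0651      29,040.1952
  3    55,500.00    45,816.4430   137,449.3289     549,797.3157
  Σ                 55,815.9502   152,288.8686     589,156.4601
P = 55,815.9502.
Convexity = Σ t(t+1)·PV / [P·(1+y)²] = 589,156.4601 / (55,815.9502 × 1.136356) = 9.28876.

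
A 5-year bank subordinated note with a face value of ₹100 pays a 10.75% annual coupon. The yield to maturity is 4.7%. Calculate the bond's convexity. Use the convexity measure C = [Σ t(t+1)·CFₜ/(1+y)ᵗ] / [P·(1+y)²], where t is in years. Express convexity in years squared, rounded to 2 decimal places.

With y = 0.047:
  t   CF        PV=CF/(1+0.047)^t    t·PV        t(t+1)·PV
  1        10.75        10.2674        10.2674          20.5349
  2        10.75         9.8065        19.6130          58.8391
  3        10.75         9.3663        28.0989         112.3957
  4        10.75         8.9459        35.7834         178.9171
  5       110.75        88.0259       440.1294       2,640.7761
  Σ                    126.4120       533.8922       3,011.4629
P = 126.4120.
Convexity = Σ t(t+1)·PV / [P·(1+y)²] = 3,011.4629 / (126.4120 × 1.096209) = 21.73181.

21.73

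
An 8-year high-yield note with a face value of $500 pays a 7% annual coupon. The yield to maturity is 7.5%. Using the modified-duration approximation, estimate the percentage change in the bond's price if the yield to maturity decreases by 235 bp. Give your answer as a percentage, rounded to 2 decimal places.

Periodic yield y = 0.075. Modified duration first:
  t   CF        PV=CF/(1+0.075)^t    t·PV
  1        35.00        32.5581        32.5581
  2        35.00        30.2866        60.5733
  3        35.00        28.1736        84.5209
  4        35.00        26.2080       104.8321
  5        35.00        24.3796       121.8978
  6        35.00        22.6787       136.0719
  7        35.00        21.0964       147.6750
  8       535.00       299.9757     2,399.8056
  Σ                    485.3567     3,087.9345
P = 485.3567; D_Mac = 6.36220 yrs; D_mod = 6.36220/(1+0.075) = 5.91832 yrs.
ΔP/P ≈ -D_mod · Δy = -5.91832 × (-0.0235) = +0.139081 = +13.9081%.

+13.91%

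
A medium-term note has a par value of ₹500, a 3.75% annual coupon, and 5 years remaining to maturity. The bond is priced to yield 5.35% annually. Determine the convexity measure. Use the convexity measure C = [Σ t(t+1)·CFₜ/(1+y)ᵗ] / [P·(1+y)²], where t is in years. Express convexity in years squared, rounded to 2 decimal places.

With y = 0.0535:
  t   CF        PV=CF/(1+0.0535)^t    t·PV        t(t+1)·PV
  1        18.75        17.7978        17.7978          35.5956
  2        18.75        16.8940        33.7880         101.3639
  3        18.75        16.0361        48.1082         192.4327
  4        18.75        15.2217        60.8868         304.4340
  5       518.75       399.7472     1,998.7359      11,992.4154
  Σ                    465.6967     2,159.3167      12,626.2417
P = 465.6967.
Convexity = Σ t(t+1)·PV / [P·(1+y)²] = 12,626.2417 / (465.6967 × 1.109862) = 24.42878.

24.43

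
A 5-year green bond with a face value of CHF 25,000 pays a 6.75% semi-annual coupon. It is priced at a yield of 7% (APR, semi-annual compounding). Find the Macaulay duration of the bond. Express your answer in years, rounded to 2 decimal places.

Periodic yield y = 0.035. Discount each cash flow and weight by its period:
  t   CF        PV=CF/(1+0.035)^t    t·PV
  1       843.75       815.2174       815.2174
  2       843.75       787.6497     1,575.2993
  3       843.75       761.0142     2,283.0425
  4       843.75       735.2794     2,941.1175
  5       843.75       710.4149     3,552.0743
  6       843.75       686.3912     4,118.3470
  7       843.75       663.1799     4,642.2591
  8       843.75       640.7535     5,126.0280
  9       843.75       619.0855     5,571.7696
  10   25,843.75    18,321.1206   183,211.2059
  Σ                 24,740.1061   213,836.3606
Price P = Σ PV = 24,740.1061.
Macaulay duration = Σ(t·PV) / P = 213,836.3606 / 24,740.1061 = 8.64331 half-year periods.
In years: 8.64331 / 2 = 4.32165 years.

4.32 years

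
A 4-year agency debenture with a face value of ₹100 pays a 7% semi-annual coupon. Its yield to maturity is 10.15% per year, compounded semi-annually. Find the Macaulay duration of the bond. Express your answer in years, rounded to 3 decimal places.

Periodic yield y = 0.05075. Discount each cash flow and weight by its period:
  t   CF        PV=CF/(1+0.05075)^t    t·PV
  1         3.50         3.3310         3.3310
  2         3.50         3.1701         6.3401
  3         3.50         3.0170         9.0509
  4         3.50         2.8712        11.4850
  5         3.50         2.7326        13.6628
  6         3.50         2.6006        15.6035
  7         3.50         2.4750        17.3249
  8       103.50        69.6539       557.2308
  Σ                     89.8512       634.0291
Price P = Σ PV = 89.8512.
Macaulay duration = Σ(t·PV) / P = 634.0291 / 89.8512 = 7.05643 half-year periods.
In years: 7.05643 / 2 = 3.52822 years.

3.528 years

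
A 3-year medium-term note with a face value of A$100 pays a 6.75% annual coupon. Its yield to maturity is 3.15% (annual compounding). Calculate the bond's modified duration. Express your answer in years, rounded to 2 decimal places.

Periodic yield y = 0.0315. First find Macaulay duration:
  t   CF        PV=CF/(1+0.0315)^t    t·PV
  1         6.75         6.5439         6.5439
  2         6.75         6.3440        12.6881
  3       106.75        97.2658       291.7974
  Σ                    110.1537       311.0293
P = 110.1537; Macaulay duration = 311.0293 / 110.1537 = 2.82359 years.
Modified duration = D_Mac / (1 + y) = 2.82359 / 1.0315 = 2.73737 years.

2.74 years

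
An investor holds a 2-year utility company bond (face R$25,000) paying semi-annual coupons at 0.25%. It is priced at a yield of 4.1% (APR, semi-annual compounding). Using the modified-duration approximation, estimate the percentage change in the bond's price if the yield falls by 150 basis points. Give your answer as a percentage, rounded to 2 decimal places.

+2.93%

Periodic yield y = 0.0205. Modified duration first:
  t   CF        PV=CF/(1+0.0205)^t    t·PV
  1        31.25        30.6222        30.6222
  2        31.25        30.0071        60.0142
  3        31.25        29.4043        88.2129
  4    25,031.25    23,079.7182    92,318.8727
  Σ                 23,169.7518    92,497.7221
P = 23,169.7518; D_Mac = 3.99218 half-year periods = 1.99609 yrs; D_mod = 1.99609/(1+0.0205) = 1.95599 yrs.
ΔP/P ≈ -D_mod · Δy = -1.95599 × (-0.015) = +0.029340 = +2.9340%.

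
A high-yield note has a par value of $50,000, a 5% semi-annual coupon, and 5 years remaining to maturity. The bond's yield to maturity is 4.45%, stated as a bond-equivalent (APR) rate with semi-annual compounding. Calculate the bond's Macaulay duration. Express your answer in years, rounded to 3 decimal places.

4.493 years

Periodic yield y = 0.02225. Discount each cash flow and weight by its period:
  t   CF        PV=CF/(1+0.02225)^t    t·PV
  1     1,250.00     1,222.7929     1,222.7929
  2     1,250.00     1,196.1779     2,392.3558
  3     1,250.00     1,170.1422     3,510.4267
  4     1,250.00     1,144.6733     4,578.6930
  5     1,250.00     1,119.7586     5,598.7931
  6     1,250.00     1,095.3863     6,572.3177
  7     1,250.00     1,071.5444     7,500.8109
  8     1,250.00     1,048.2215     8,385.7719
  9     1,250.00     1,025.4062     9,228.6558
  10   51,250.00    41,126.5877   411,265.8772
  Σ                 51,220.6910   460,256.4950
Price P = Σ PV = 51,220.6910.
Macaulay duration = Σ(t·PV) / P = 460,256.4950 / 51,220.6910 = 8.98575 half-year periods.
In years: 8.98575 / 2 = 4.49288 years.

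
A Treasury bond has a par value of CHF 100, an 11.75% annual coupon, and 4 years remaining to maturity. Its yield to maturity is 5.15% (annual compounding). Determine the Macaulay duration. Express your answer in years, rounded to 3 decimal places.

Periodic yield y = 0.0515. Discount each cash flow and weight by its year:
  t   CF        PV=CF/(1+0.0515)^t    t·PV
  1        11.75        11.1745        11.1745
  2        11.75        10.6272        21.2544
  3        11.75        10.1067        30.3201
  4       111.75        91.4135       365.6541
  Σ                    123.3220       428.4032
Price P = Σ PV = 123.3220.
Macaulay duration = Σ(t·PV) / P = 428.4032 / 123.3220 = 3.47386 years.

3.474 years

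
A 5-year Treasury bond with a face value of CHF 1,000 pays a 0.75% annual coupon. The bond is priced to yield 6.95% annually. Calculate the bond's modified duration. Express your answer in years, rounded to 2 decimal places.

Periodic yield y = 0.0695. First find Macaulay duration:
  t   CF        PV=CF/(1+0.0695)^t    t·PV
  1         7.50         7.0126         7.0126
  2         7.50         6.5569        13.1138
  3         7.50         6.1308        18.3925
  4         7.50         5.7324        22.9297
  5     1,007.50       720.0143     3,600.0714
  Σ                    745.4471     3,661.5200
P = 745.4471; Macaulay duration = 3,661.5200 / 745.4471 = 4.91184 years.
Modified duration = D_Mac / (1 + y) = 4.91184 / 1.0695 = 4.59265 years.

4.59 years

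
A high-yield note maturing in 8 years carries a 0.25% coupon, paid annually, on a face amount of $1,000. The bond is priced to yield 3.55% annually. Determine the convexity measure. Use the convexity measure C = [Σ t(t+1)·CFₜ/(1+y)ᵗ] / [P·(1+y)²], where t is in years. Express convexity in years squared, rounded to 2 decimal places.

66.24

With y = 0.0355:
  t   CF        PV=CF/(1+0.0355)^t    t·PV        t(t+1)·PV
  1         2.50         2.4143         2.4143           4.8286
  2         2.50         2.3315         4.6630          13.9891
  3         2.50         2.2516         6.7548          27.0191
  4         2.50         2.1744         8.6976          43.4880
  5         2.50         2.0999        10.4993          62.9957
  6         2.50         2.0279        12.1672          85.1704
  7         2.50         1.9583        13.7084         109.6673
  8     1,002.50       758.3742     6,066.9937      54,602.9431
  Σ                    773.6321     6,125.8983      54,950.1014
P = 773.6321.
Convexity = Σ t(t+1)·PV / [P·(1+y)²] = 54,950.1014 / (773.6321 × 1.072260) = 66.24206.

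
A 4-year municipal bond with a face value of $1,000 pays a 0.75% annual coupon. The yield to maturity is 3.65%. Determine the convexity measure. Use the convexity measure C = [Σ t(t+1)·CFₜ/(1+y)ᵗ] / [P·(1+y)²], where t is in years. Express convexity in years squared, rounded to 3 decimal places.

With y = 0.0365:
  t   CF        PV=CF/(1+0.0365)^t    t·PV        t(t+1)·PV
  1         7.50         7.2359         7.2359          14.4718
  2         7.50         6.9811        13.9622          41.8865
  3         7.50         6.7352        20.2057          80.8229
  4     1,007.50       872.9067     3,491.6268      17,458.1341
  Σ                    893.8589     3,533.0306      17,595.3153
P = 893.8589.
Convexity = Σ t(t+1)·PV / [P·(1+y)²] = 17,595.3153 / (893.8589 × 1.074332) = 18.32270.

18.323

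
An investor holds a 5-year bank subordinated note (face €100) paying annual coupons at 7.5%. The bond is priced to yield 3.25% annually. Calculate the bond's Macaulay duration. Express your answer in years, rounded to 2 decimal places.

Periodic yield y = 0.0325. Discount each cash flow and weight by its year:
  t   CF        PV=CF/(1+0.0325)^t    t·PV
  1         7.50         7.2639         7.2639
  2         7.50         7.0353        14.0706
  3         7.50         6.8138        20.4415
  4         7.50         6.5993        26.3974
  5       107.50        91.6132       458.0661
  Σ                    119.3256       526.2395
Price P = Σ PV = 119.3256.
Macaulay duration = Σ(t·PV) / P = 526.2395 / 119.3256 = 4.41011 years.

4.41 years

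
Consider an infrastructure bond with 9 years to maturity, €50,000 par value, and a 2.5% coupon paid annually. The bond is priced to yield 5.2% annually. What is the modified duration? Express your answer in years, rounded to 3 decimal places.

Periodic yield y = 0.052. First find Macaulay duration:
  t   CF        PV=CF/(1+0.052)^t    t·PV
  1     1,250.00     1,188.2129     1,188.2129
  2     1,250.00     1,129.4800     2,258.9599
  3     1,250.00     1,073.6502     3,220.9505
  4     1,250.00     1,020.5800     4,082.3200
  5     1,250.00       970.1331     4,850.6654
  6     1,250.00       922.1797     5,533.0784
  7     1,250.00       876.5967     6,136.1769
  8     1,250.00       833.2668     6,666.1346
  9    51,250.00    32,475.2282   292,277.0537
  Σ                 40,489.3276   326,213.5525
P = 40,489.3276; Macaulay duration = 326,213.5525 / 40,489.3276 = 8.05678 years.
Modified duration = D_Mac / (1 + y) = 8.05678 / 1.052 = 7.65853 years.

7.659 years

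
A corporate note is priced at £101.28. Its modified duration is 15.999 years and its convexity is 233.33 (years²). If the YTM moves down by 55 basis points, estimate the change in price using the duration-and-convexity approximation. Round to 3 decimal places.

+£9.270

Duration effect: -D_mod·Δy = -15.999 × (-0.0055) = +0.0879945
Convexity effect: ½·C·(Δy)² = 0.5 × 233.33 × (-0.0055)² = +0.00352911625
ΔP/P ≈ +0.0879945 + 0.00352911625 = +0.09152361625
ΔP ≈ 101.28 × (+0.09152361625) = +9.2695118538.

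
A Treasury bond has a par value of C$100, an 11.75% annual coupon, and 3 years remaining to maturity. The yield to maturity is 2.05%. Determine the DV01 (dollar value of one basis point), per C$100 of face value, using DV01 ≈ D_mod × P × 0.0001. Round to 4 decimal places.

Periodic yield y = 0.0205.
  t   CF        PV=CF/(1+0.0205)^t    t·PV
  1        11.75        11.5140        11.5140
  2        11.75        11.2827        22.5653
  3       111.75       105.1498       315.4494
  Σ                    127.9464       349.5287
P = 127.9464; D_Mac = 2.73184 yrs; D_mod = 2.67696 yrs.
DV01 ≈ 2.67696 × 127.9464 × 0.0001 = 0.034251.

C$0.0343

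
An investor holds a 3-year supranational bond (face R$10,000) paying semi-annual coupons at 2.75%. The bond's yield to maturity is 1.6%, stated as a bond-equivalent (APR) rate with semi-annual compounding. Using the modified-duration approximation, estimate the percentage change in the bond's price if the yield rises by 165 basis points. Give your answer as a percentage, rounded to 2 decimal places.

-4.75%

Periodic yield y = 0.008. Modified duration first:
  t   CF        PV=CF/(1+0.008)^t    t·PV
  1       137.50       136.4087       136.4087
  2       137.50       135.3261       270.6522
  3       137.50       134.2521       402.7563
  4       137.50       133.1866       532.7464
  5       137.50       132.1296       660.6479
  6    10,137.50     9,664.2393    57,985.4357
  Σ                 10,335.5424    59,988.6473
P = 10,335.5424; D_Mac = 5.80411 half-year periods = 2.90206 yrs; D_mod = 2.90206/(1+0.008) = 2.87902 yrs.
ΔP/P ≈ -D_mod · Δy = -2.87902 × (+0.0165) = -0.047504 = -4.7504%.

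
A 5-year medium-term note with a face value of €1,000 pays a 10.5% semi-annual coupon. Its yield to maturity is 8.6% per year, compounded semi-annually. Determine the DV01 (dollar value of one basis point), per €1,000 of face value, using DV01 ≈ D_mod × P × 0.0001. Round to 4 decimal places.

Periodic yield y = 0.043.
  t   CF        PV=CF/(1+0.043)^t    t·PV
  1        52.50        50.3356        50.3356
  2        52.50        48.2604        96.5207
  3        52.50        46.2707       138.8122
  4        52.50        44.3631       177.4525
  5        52.50        42.5342       212.6708
  6        52.50        40.7806       244.6835
  7        52.50        39.0993       273.6952
  8        52.50        37.4874       299.8989
  9        52.50        35.9419       323.4767
  10    1,052.50       690.8425     6,908.4246
  Σ                  1,075.9155     8,725.9706
P = 1,075.9155; D_Mac = 8.11027 half-year periods = 4.05514 yrs; D_mod = 3.88796 yrs.
DV01 ≈ 3.88796 × 1,075.9155 × 0.0001 = 0.418311.

€0.4183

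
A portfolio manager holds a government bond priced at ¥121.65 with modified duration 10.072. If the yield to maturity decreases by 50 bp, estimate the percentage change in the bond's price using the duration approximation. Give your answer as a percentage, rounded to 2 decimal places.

Duration approximation: ΔP/P ≈ -D_mod · Δy = -10.072 × (-0.005) = +0.050360.
As a percentage: +5.0360%.

+5.04%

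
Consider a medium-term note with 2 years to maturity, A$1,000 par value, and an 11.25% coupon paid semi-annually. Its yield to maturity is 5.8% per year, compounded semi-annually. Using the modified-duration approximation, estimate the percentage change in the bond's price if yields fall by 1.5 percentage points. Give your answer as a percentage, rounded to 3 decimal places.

Periodic yield y = 0.029. Modified duration first:
  t   CF        PV=CF/(1+0.029)^t    t·PV
  1        56.25        54.6647        54.6647
  2        56.25        53.1241       106.2482
  3        56.25        51.6269       154.8808
  4     1,056.25       942.1178     3,768.4713
  Σ                  1,101.5336     4,084.2651
P = 1,101.5336; D_Mac = 3.70780 half-year periods = 1.85390 yrs; D_mod = 1.85390/(1+0.029) = 1.80165 yrs.
ΔP/P ≈ -D_mod · Δy = -1.80165 × (-0.015) = +0.027025 = +2.7025%.

+2.702%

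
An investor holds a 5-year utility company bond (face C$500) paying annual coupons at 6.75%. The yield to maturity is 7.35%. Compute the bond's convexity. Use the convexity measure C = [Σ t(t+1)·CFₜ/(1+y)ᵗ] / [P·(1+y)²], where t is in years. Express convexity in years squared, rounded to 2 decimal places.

21.89

With y = 0.0735:
  t   CF        PV=CF/(1+0.0735)^t    t·PV        t(t+1)·PV
  1        33.75        31.4392        31.4392          62.8784
  2        33.75        29.2866        58.5733         175.7199
  3        33.75        27.2815        81.8444         327.3775
  4        33.75        25.4136       101.6543         508.2713
  5       533.75       374.3929     1,871.9647      11,231.7880
  Σ                    487.8138     2,145.4758      12,306.0352
P = 487.8138.
Convexity = Σ t(t+1)·PV / [P·(1+y)²] = 12,306.0352 / (487.8138 × 1.152402) = 21.89072.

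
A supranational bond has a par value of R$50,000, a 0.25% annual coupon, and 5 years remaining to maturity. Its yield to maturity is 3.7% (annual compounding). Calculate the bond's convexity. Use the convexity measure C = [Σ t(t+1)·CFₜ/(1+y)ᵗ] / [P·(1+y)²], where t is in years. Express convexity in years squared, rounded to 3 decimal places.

27.694

With y = 0.037:
  t   CF        PV=CF/(1+0.037)^t    t·PV        t(t+1)·PV
  1       125.00       120.5400       120.5400         241.0800
  2       125.00       116.2392       232.4783         697.4350
  3       125.00       112.0918       336.2753       1,345.1013
  4       125.00       108.0924       432.3694       2,161.8471
  5    50,125.00    41,798.4910   208,992.4552   1,253,954.7312
  Σ                 42,255.4544   210,114.1183   1,258,400.1947
P = 42,255.4544.
Convexity = Σ t(t+1)·PV / [P·(1+y)²] = 1,258,400.1947 / (42,255.4544 × 1.075369) = 27.69354.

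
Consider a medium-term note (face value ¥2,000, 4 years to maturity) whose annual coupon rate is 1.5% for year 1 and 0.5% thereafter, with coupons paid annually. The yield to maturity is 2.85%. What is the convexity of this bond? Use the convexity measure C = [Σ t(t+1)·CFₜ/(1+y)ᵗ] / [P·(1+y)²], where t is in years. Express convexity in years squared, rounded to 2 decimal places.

18.53

With y = 0.0285:
  t   CF        PV=CF/(1+0.0285)^t    t·PV        t(t+1)·PV
  1        30.00        29.1687        29.1687          58.3374
  2        10.00         9.4535        18.9069          56.7208
  3        10.00         9.1915        27.5745         110.2982
  4     2,010.00     1,796.3000     7,185.2001      35,926.0003
  Σ                  1,844.1137     7,260.8502      36,151.3567
P = 1,844.1137.
Convexity = Σ t(t+1)·PV / [P·(1+y)²] = 36,151.3567 / (1,844.1137 × 1.057812) = 18.53226.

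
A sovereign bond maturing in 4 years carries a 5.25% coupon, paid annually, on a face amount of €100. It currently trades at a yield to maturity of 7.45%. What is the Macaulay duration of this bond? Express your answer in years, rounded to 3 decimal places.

3.698 years

Periodic yield y = 0.0745. Discount each cash flow and weight by its year:
  t   CF        PV=CF/(1+0.0745)^t    t·PV
  1         5.25         4.8860         4.8860
  2         5.25         4.5472         9.0945
  3         5.25         4.2319        12.6958
  4       105.25        78.9581       315.8322
  Σ                     92.6232       342.5085
Price P = Σ PV = 92.6232.
Macaulay duration = Σ(t·PV) / P = 342.5085 / 92.6232 = 3.69787 years.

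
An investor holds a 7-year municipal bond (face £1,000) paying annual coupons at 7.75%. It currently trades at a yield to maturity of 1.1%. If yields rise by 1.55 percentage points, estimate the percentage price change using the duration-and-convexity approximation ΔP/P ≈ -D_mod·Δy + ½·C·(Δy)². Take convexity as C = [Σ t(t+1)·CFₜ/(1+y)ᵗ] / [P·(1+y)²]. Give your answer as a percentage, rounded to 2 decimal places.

With y = 0.011:
  t   CF        PV=CF/(1+0.011)^t    t·PV        t(t+1)·PV
  1        77.50        76.6568        76.6568         153.3136
  2        77.50        75.8227       151.6455         454.9364
  3        77.50        74.9978       224.9933         899.9730
  4        77.50        74.1818       296.7270       1,483.6350
  5        77.50        73.3746       366.8732       2,201.2389
  6        77.50        72.5763       435.4577       3,048.2042
  7     1,077.50       998.0658     6,986.4608      55,891.6868
  Σ                  1,445.6758     8,538.8142      64,132.9878
P = 1,445.6758; D_Mac = 5.90645 yrs; D_mod = 5.84219 yrs; C = 43.40185.
Duration effect: -5.84219 × (+0.0155) = -0.090554
Convexity effect: 0.5 × 43.40185 × (0.0155)² = +0.0052136
ΔP/P ≈ -0.090554 + 0.0052136 = -0.085340 = -8.5340%.

-8.53%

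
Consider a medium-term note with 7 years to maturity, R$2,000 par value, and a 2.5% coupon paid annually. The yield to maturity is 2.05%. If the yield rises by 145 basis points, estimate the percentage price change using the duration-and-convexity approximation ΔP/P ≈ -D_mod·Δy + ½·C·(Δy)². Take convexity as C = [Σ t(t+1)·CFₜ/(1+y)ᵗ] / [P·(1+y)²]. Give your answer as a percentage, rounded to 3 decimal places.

-8.746%

With y = 0.0205:
  t   CF        PV=CF/(1+0.0205)^t    t·PV        t(t+1)·PV
  1        50.00        48.9956        48.9956          97.9912
  2        50.00        48.0114        96.0227         288.0681
  3        50.00        47.0469       141.1407         564.5628
  4        50.00        46.1018       184.4072         922.0362
  5        50.00        45.1757       225.8785       1,355.2712
  6        50.00        44.2682       265.6093       1,859.2648
  7     2,050.00     1,778.5366    12,449.7559      99,598.0475
  Σ                  2,058.1361    13,411.8100     104,685.2417
P = 2,058.1361; D_Mac = 6.51648 yrs; D_mod = 6.38558 yrs; C = 48.84109.
Duration effect: -6.38558 × (+0.0145) = -0.092591
Convexity effect: 0.5 × 48.84109 × (0.0145)² = +0.0051344
ΔP/P ≈ -0.092591 + 0.0051344 = -0.087456 = -8.7456%.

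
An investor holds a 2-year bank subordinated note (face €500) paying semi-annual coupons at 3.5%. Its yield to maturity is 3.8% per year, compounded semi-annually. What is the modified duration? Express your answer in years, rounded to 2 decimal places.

Periodic yield y = 0.019. First find Macaulay duration:
  t   CF        PV=CF/(1+0.019)^t    t·PV
  1         8.75         8.5868         8.5868
  2         8.75         8.4267        16.8535
  3         8.75         8.2696        24.8089
  4       508.75       471.8540     1,887.4162
  Σ                    497.1373     1,937.6654
P = 497.1373; Macaulay duration = 1,937.6654 / 497.1373 = 3.89765 half-year periods = 1.94882 years.
Modified duration = D_Mac / (1 + y) = 1.94882 / 1.019 = 1.91249 years.

1.91 years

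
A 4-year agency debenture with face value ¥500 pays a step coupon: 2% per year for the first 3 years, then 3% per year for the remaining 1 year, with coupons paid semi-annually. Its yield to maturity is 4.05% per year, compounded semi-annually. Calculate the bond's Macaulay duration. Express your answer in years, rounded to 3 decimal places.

Periodic yield y = 0.02025. Discount each cash flow and weight by its period:
  t   CF        PV=CF/(1+0.02025)^t    t·PV
  1         5.00         4.9008         4.9008
  2         5.00         4.8035         9.6070
  3         5.00         4.7081        14.1244
  4         5.00         4.6147        18.4588
  5         5.00         4.5231        22.6155
  6         5.00         4.4333        26.6000
  7         7.50         6.5180        45.6261
  8       507.50       432.2980     3,458.3839
  Σ                    466.7995     3,600.3165
Price P = Σ PV = 466.7995.
Macaulay duration = Σ(t·PV) / P = 3,600.3165 / 466.7995 = 7.71277 half-year periods.
In years: 7.71277 / 2 = 3.85638 years.

3.856 years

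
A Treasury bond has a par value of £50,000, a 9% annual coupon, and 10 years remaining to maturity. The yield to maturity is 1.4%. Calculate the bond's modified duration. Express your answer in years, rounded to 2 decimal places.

7.63 years

Periodic yield y = 0.014. First find Macaulay duration:
  t   CF        PV=CF/(1+0.014)^t    t·PV
  1     4,500.00     4,437.8698     4,437.8698
  2     4,500.00     4,376.5975     8,753.1949
  3     4,500.00     4,316.1711    12,948.5132
  4     4,500.00     4,256.5790    17,026.3158
  5     4,500.00     4,197.8096    20,989.0481
  6     4,500.00     4,139.8517    24,839.1102
  7     4,500.00     4,082.6940    28,578.8579
  8     4,500.00     4,026.3254    32,210.6034
  9     4,500.00     3,970.7351    35,736.6162
  10   54,500.00    47,426.0497   474,260.4972
  Σ                 85,230.6829   659,780.6268
P = 85,230.6829; Macaulay duration = 659,780.6268 / 85,230.6829 = 7.74112 years.
Modified duration = D_Mac / (1 + y) = 7.74112 / 1.014 = 7.63424 years.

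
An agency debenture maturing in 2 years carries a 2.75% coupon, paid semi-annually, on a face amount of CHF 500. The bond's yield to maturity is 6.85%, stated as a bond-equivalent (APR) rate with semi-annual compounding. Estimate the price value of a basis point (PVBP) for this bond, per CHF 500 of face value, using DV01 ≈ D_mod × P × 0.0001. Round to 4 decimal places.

CHF 0.0875

Periodic yield y = 0.03425.
  t   CF        PV=CF/(1+0.03425)^t    t·PV
  1        6.875         6.6473         6.6473
  2        6.875         6.4272        12.8544
  3        6.875         6.2144        18.6431
  4      506.875       442.9949     1,771.9797
  Σ                    462.2838     1,810.1245
P = 462.2838; D_Mac = 3.91561 half-year periods = 1.95781 yrs; D_mod = 1.89297 yrs.
DV01 ≈ 1.89297 × 462.2838 × 0.0001 = 0.087509.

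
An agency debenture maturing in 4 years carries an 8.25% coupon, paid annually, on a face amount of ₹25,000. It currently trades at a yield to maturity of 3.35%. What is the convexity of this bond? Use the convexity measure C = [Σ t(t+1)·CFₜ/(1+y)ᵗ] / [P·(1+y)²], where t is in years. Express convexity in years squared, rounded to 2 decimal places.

16.25

With y = 0.0335:
  t   CF        PV=CF/(1+0.0335)^t    t·PV        t(t+1)·PV
  1     2,062.50     1,995.6459     1,995.6459       3,991.2917
  2     2,062.50     1,930.9587     3,861.9175      11,585.7525
  3     2,062.50     1,868.3684     5,605.1052      22,420.4208
  4    27,062.50    23,720.6175    94,882.4699     474,412.3493
  Σ                 29,515.5905   106,345.1384     512,409.8144
P = 29,515.5905.
Convexity = Σ t(t+1)·PV / [P·(1+y)²] = 512,409.8144 / (29,515.5905 × 1.068122) = 16.25343.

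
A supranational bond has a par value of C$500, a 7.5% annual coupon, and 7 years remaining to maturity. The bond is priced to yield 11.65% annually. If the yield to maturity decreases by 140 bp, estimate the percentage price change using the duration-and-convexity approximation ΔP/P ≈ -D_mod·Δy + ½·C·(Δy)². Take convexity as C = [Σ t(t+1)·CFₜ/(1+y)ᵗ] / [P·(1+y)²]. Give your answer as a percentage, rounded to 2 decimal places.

With y = 0.1165:
  t   CF        PV=CF/(1+0.1165)^t    t·PV        t(t+1)·PV
  1        37.50        33.5871        33.5871          67.1742
  2        37.50        30.0825        60.1650         180.4950
  3        37.50        26.9436        80.8307         323.3228
  4        37.50        24.1322        96.5287         482.6434
  5        37.50        21.6141       108.0706         648.4237
  6        37.50        19.3588       116.1529         813.0705
  7       537.50       248.5235     1,739.6642      13,917.3133
  Σ                    404.2417     2,234.9992      16,432.4428
P = 404.2417; D_Mac = 5.52887 yrs; D_mod = 4.95196 yrs; C = 32.60945.
Duration effect: -4.95196 × (-0.014) = +0.069327
Convexity effect: 0.5 × 32.60945 × (-0.014)² = +0.0031957
ΔP/P ≈ +0.069327 + 0.0031957 = +0.072523 = +7.2523%.

+7.25%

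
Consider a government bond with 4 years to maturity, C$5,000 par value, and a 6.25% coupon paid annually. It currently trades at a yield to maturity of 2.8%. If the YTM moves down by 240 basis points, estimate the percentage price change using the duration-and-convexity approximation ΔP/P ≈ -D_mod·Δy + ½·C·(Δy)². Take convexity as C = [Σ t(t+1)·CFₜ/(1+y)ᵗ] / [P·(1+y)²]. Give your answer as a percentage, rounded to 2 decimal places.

+9.09%

With y = 0.028:
  t   CF        PV=CF/(1+0.028)^t    t·PV        t(t+1)·PV
  1       312.50       303.9883       303.9883         607.9767
  2       312.50       295.7085       591.4170       1,774.2509
  3       312.50       287.6542       862.9625       3,451.8501
  4     5,312.50     4,756.9270    19,027.7079      95,138.5395
  Σ                  5,644.2780    20,786.0757     100,972.6171
P = 5,644.2780; D_Mac = 3.68268 yrs; D_mod = 3.58237 yrs; C = 16.92813.
Duration effect: -3.58237 × (-0.024) = +0.085977
Convexity effect: 0.5 × 16.92813 × (-0.024)² = +0.0048753
ΔP/P ≈ +0.085977 + 0.0048753 = +0.090852 = +9.0852%.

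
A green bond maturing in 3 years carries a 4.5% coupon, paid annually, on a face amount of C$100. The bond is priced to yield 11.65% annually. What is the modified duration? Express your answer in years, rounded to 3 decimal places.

2.561 years

Periodic yield y = 0.1165. First find Macaulay duration:
  t   CF        PV=CF/(1+0.1165)^t    t·PV
  1         4.50         4.0305         4.0305
  2         4.50         3.6099         7.2198
  3       104.50        75.0827       225.2482
  Σ                     82.7231       236.4985
P = 82.7231; Macaulay duration = 236.4985 / 82.7231 = 2.85892 years.
Modified duration = D_Mac / (1 + y) = 2.85892 / 1.1165 = 2.56061 years.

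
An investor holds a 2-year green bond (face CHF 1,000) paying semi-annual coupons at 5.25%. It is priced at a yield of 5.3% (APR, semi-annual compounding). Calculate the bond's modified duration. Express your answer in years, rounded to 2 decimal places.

Periodic yield y = 0.0265. First find Macaulay duration:
  t   CF        PV=CF/(1+0.0265)^t    t·PV
  1        26.25        25.5723        25.5723
  2        26.25        24.9122        49.8243
  3        26.25        24.2690        72.8071
  4     1,026.25       924.3094     3,697.2375
  Σ                    999.0629     3,845.4412
P = 999.0629; Macaulay duration = 3,845.4412 / 999.0629 = 3.84905 half-year periods = 1.92452 years.
Modified duration = D_Mac / (1 + y) = 1.92452 / 1.0265 = 1.87484 years.

1.87 years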